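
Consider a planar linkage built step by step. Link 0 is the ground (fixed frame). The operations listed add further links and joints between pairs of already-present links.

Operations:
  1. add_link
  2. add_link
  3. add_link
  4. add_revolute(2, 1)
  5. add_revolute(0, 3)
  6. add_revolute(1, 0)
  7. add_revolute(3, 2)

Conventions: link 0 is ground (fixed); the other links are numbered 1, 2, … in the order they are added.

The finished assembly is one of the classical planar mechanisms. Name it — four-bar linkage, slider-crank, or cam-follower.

links: 4 (incl. ground); joints: 4 revolute, 0 prismatic, 0 higher (cam) pair, forming one closed loop
4 links in a single 4R loop → four-bar linkage

four-bar linkage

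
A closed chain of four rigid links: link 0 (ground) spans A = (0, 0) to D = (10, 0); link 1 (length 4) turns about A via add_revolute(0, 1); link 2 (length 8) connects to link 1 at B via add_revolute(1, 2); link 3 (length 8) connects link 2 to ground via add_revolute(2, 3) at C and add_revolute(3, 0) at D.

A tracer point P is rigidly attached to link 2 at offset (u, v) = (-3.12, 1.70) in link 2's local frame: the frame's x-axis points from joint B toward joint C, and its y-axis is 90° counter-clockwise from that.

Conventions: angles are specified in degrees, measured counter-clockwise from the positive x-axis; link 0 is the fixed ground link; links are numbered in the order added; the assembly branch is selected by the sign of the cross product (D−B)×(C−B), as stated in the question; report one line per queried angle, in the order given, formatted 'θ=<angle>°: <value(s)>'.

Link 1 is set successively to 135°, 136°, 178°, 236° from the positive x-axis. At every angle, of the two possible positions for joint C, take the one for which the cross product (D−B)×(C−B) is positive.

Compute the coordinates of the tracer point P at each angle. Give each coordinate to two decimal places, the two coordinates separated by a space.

A=(0,0), D=(10.00,0)
θ=135°: B = A + 4.00·(cos135°, sin135°) = (-2.8284, 2.8284)
θ=135°: |BD| = 13.1365
θ=135°: circle(B,8.00) ∩ circle(D,8.00): a=6.5683, h=4.5670
θ=135°:   candidates: C₊=(4.5691,5.8741) cross=59.995; C₋=(2.6025,-3.0457) cross=-59.995
θ=135°:   branch + wants cross > 0 → take C=(4.5691,5.8741) (cross=59.995)
θ=135°: ex = (C−B)/|BC| = (0.9247,0.3807); ey = (-0.3807,0.9247)
θ=135°: P = B + -3.12·ex + 1.70·ey = (-6.3607,3.2126)
θ=136°: B = A + 4.00·(cos136°, sin136°) = (-2.8774, 2.7786)
θ=136°: |BD| = 13.1737
θ=136°: circle(B,8.00) ∩ circle(D,8.00): a=6.5869, h=4.5402
θ=136°:   candidates: C₊=(4.5189,5.8274) cross=59.811; C₋=(2.6037,-3.0487) cross=-59.811
θ=136°:   branch + wants cross > 0 → take C=(4.5189,5.8274) (cross=59.811)
θ=136°: ex = (C−B)/|BC| = (0.9245,0.3811); ey = (-0.3811,0.9245)
θ=136°: P = B + -3.12·ex + 1.70·ey = (-6.4098,3.1613)
θ=178°: B = A + 4.00·(cos178°, sin178°) = (-3.9976, 0.1396)
θ=178°: |BD| = 13.9983
θ=178°: circle(B,8.00) ∩ circle(D,8.00): a=6.9991, h=3.8746
θ=178°:   candidates: C₊=(3.0399,3.9442) cross=54.237; C₋=(2.9626,-3.8046) cross=-54.237
θ=178°:   branch + wants cross > 0 → take C=(3.0399,3.9442) (cross=54.237)
θ=178°: ex = (C−B)/|BC| = (0.8797,0.4756); ey = (-0.4756,0.8797)
θ=178°: P = B + -3.12·ex + 1.70·ey = (-7.5506,0.1513)
θ=236°: B = A + 4.00·(cos236°, sin236°) = (-2.2368, -3.3162)
θ=236°: |BD| = 12.6781
θ=236°: circle(B,8.00) ∩ circle(D,8.00): a=6.3391, h=4.8802
θ=236°:   candidates: C₊=(2.6051,3.0522) cross=61.872; C₋=(5.1581,-6.3684) cross=-61.872
θ=236°:   branch + wants cross > 0 → take C=(2.6051,3.0522) (cross=61.872)
θ=236°: ex = (C−B)/|BC| = (0.6052,0.7960); ey = (-0.7960,0.6052)
θ=236°: P = B + -3.12·ex + 1.70·ey = (-5.4784,-4.7709)

θ=135°: -6.36 3.21
θ=136°: -6.41 3.16
θ=178°: -7.55 0.15
θ=236°: -5.48 -4.77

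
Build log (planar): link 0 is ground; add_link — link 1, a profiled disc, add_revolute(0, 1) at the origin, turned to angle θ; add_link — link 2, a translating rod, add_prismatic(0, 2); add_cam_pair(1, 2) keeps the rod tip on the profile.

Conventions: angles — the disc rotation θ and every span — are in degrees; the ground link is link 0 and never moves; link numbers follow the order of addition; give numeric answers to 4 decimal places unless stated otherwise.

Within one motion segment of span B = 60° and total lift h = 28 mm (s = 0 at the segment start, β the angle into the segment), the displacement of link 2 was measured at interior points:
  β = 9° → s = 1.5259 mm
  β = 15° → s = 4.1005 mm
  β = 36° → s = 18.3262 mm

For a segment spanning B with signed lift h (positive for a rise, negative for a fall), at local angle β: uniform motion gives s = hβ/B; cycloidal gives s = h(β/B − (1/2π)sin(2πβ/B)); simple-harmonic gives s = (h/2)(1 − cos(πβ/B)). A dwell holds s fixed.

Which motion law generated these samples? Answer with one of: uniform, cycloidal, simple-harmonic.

candidates at β/B = r: uniform s = h·r (linear in β); cycloidal s = h·(r − sin(2πr)/(2π)); simple-harmonic s = (h/2)(1 − cos(πr))
β=9°: printed 1.5259 | uniform 4.2000, cycloidal 0.5947, simple-harmonic 1.5259
β=15°: printed 4.1005 | uniform 7.0000, cycloidal 2.5437, simple-harmonic 4.1005
β=36°: printed 18.3262 | uniform 16.8000, cycloidal 19.4194, simple-harmonic 18.3262
only one law matches every sample → simple-harmonic

simple-harmonic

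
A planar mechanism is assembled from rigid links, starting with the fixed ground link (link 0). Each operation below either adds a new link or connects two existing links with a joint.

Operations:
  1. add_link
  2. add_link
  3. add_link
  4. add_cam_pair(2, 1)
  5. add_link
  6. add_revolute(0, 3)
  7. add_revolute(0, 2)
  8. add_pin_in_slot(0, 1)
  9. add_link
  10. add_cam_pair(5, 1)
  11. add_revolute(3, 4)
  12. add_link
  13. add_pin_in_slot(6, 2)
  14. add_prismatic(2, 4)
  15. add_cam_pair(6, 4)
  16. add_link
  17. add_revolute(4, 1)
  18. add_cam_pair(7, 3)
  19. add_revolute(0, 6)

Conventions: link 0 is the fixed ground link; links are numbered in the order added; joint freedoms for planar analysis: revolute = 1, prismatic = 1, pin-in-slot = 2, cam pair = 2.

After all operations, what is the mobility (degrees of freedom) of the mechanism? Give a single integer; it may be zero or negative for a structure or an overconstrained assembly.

ground; <1,0,0>
#1 <2,0,0>
#2 <3,0,0>
#3 <4,0,0>
C:2↔1 J2 <4,0,1>
#4 <5,0,1>
R:0↔3 J1 <5,1,1>
R:0↔2 J1 <5,2,1>
PS:0↔1 J2 <5,2,2>
#5 <6,2,2>
C:5↔1 J2 <6,2,3>
R:3↔4 J1 <6,3,3>
#6 <7,3,3>
PS:6↔2 J2 <7,3,4>
P:2↔4 J1 <7,4,4>
C:6↔4 J2 <7,4,5>
#7 <8,4,5>
R:4↔1 J1 <8,5,5>
C:7↔3 J2 <8,5,6>
R:0↔6 J1 <8,6,6>
3×7 − 2×6 − 1×6 = 3

M = 3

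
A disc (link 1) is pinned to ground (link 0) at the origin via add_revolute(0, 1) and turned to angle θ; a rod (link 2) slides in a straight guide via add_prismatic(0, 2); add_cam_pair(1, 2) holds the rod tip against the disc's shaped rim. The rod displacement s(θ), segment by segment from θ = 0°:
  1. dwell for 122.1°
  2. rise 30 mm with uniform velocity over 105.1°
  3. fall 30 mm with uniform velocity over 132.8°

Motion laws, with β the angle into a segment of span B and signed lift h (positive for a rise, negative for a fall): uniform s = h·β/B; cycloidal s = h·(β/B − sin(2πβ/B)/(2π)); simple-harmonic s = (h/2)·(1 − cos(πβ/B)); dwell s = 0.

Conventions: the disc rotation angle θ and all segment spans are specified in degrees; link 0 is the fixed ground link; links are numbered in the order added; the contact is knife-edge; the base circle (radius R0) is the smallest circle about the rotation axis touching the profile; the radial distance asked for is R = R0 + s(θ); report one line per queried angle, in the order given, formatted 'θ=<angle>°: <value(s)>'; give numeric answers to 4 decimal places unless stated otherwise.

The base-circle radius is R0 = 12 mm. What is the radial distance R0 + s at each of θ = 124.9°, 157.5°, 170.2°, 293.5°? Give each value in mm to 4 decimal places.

segment 1 (0° to 122.1°, dwell): s unchanged at 0.0000
θ = 124.9° falls in segment 2 (122.1° to 227.2°, uniform, h = 30): β = 124.9 − 122.1 = 2.8°, B = 105.1°; Δs = 30·2.8/105.1 = 0.7992; s = 0.0000 + 0.7992 = 0.7992
θ = 157.5° falls in segment 2 (122.1° to 227.2°, uniform, h = 30): β = 157.5 − 122.1 = 35.4°, B = 105.1°; Δs = 30·35.4/105.1 = 10.1047; s = 0.0000 + 10.1047 = 10.1047
θ = 170.2° falls in segment 2 (122.1° to 227.2°, uniform, h = 30): β = 170.2 − 122.1 = 48.1°, B = 105.1°; Δs = 30·48.1/105.1 = 13.7298; s = 0.0000 + 13.7298 = 13.7298
segment 2 (122.1° to 227.2°, uniform, h = 30) is passed completely: s = 0.0000 + (30) = 30.0000
θ = 293.5° falls in segment 3 (227.2° to 360°, uniform, h = -30): β = 293.5 − 227.2 = 66.3°, B = 132.8°; Δs = -30·66.3/132.8 = -14.9774; s = 30.0000 − 14.9774 = 15.0226
θ=124.9°: R = R0 + s = 12 + 0.7992 = 12.7992
θ=157.5°: R = R0 + s = 12 + 10.1047 = 22.1047
θ=170.2°: R = R0 + s = 12 + 13.7298 = 25.7298
θ=293.5°: R = R0 + s = 12 + 15.0226 = 27.0226

θ=124.9°: 12.7992
θ=157.5°: 22.1047
θ=170.2°: 25.7298
θ=293.5°: 27.0226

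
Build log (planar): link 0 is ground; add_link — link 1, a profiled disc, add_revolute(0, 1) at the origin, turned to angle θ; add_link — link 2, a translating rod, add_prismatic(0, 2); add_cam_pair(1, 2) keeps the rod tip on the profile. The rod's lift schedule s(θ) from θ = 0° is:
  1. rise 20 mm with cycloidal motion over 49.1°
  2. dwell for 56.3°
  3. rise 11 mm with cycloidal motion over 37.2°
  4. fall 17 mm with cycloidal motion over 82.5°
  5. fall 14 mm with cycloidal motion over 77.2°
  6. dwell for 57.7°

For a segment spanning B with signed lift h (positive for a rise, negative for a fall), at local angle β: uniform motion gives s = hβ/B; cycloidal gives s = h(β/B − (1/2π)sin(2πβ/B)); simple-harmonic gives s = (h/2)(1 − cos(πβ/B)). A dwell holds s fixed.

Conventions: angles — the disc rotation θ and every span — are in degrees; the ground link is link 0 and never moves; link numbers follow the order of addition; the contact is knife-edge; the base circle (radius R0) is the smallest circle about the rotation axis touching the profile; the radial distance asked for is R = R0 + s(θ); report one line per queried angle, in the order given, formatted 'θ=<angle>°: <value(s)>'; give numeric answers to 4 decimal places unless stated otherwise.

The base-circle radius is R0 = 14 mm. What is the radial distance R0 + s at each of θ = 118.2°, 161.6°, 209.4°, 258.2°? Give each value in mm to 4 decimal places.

seg 1 [0°–49.1°] cycloidal, h=20: full span → s += 20 → s = 20.0000
seg 2 [49.1°–105.4°] dwell: s stays 20.0000
seg 3 [105.4°–142.6°] cycloidal, h=11: θ=118.2° here. β=12.8, B=37.2. 11·(0.3441 − sin(2π·0.3441)/(2π)) = 2.3313 → s = 22.3313
seg 3 [105.4°–142.6°] cycloidal, h=11: full span → s += 11 → s = 31.0000
seg 4 [142.6°–225.1°] cycloidal, h=-17: θ=161.6° here. β=19, B=82.5. -17·(0.2303 − sin(2π·0.2303)/(2π)) = -1.2302 → s = 29.7698
seg 4 [142.6°–225.1°] cycloidal, h=-17: θ=209.4° here. β=66.8, B=82.5. -17·(0.8097 − sin(2π·0.8097)/(2π)) = -16.2824 → s = 14.7176
seg 4 [142.6°–225.1°] cycloidal, h=-17: full span → s += -17 → s = 14.0000
seg 5 [225.1°–302.3°] cycloidal, h=-14: θ=258.2° here. β=33.1, B=77.2. -14·(0.4288 − sin(2π·0.4288)/(2π)) = -5.0382 → s = 8.9618
θ=118.2°: R = R0 + s = 14 + 22.3313 = 36.3313
θ=161.6°: R = R0 + s = 14 + 29.7698 = 43.7698
θ=209.4°: R = R0 + s = 14 + 14.7176 = 28.7176
θ=258.2°: R = R0 + s = 14 + 8.9618 = 22.9618

θ=118.2°: 36.3313
θ=161.6°: 43.7698
θ=209.4°: 28.7176
θ=258.2°: 22.9618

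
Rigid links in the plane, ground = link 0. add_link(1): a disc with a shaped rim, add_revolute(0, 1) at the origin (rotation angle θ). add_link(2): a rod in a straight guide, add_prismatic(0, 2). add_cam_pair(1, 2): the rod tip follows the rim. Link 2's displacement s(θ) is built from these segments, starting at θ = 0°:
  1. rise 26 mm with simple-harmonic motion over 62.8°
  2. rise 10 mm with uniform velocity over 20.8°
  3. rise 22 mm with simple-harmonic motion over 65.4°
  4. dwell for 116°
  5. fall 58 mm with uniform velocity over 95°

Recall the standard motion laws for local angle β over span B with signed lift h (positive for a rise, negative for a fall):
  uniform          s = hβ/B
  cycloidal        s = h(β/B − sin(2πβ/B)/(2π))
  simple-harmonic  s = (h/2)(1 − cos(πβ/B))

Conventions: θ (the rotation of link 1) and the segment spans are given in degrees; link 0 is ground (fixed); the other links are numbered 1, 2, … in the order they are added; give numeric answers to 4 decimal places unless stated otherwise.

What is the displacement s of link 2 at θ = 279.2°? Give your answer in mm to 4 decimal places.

segment 1 (0° to 62.8°, simple-harmonic, h = 26) is passed completely: s = 0.0000 + (26) = 26.0000
segment 2 (62.8° to 83.6°, uniform, h = 10) is passed completely: s = 26.0000 + (10) = 36.0000
segment 3 (83.6° to 149°, simple-harmonic, h = 22) is passed completely: s = 36.0000 + (22) = 58.0000
segment 4 (149° to 265°, dwell): s unchanged at 58.0000
θ = 279.2° falls in segment 5 (265° to 360°, uniform, h = -58): β = 279.2 − 265 = 14.2°, B = 95°; Δs = -58·14.2/95 = -8.6695; s = 58.0000 − 8.6695 = 49.3305

49.3305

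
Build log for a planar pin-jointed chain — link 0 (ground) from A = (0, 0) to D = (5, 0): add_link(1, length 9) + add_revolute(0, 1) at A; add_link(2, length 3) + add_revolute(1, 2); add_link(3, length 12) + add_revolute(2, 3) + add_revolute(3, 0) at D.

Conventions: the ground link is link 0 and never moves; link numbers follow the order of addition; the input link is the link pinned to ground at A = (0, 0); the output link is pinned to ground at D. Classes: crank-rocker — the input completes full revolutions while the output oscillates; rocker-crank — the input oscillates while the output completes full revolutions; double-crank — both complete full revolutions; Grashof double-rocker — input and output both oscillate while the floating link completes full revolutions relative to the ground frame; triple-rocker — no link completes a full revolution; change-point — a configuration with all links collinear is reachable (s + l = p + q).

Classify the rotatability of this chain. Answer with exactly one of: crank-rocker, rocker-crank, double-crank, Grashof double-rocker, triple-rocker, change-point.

lengths: ground=5, input=9, coupler=3, output=12
sorted: s=3 (shortest), l=12 (longest), p+q=14
s + l = 15 vs p + q = 14
s + l > p + q → non-Grashof → no link fully rotates → triple-rocker

triple-rocker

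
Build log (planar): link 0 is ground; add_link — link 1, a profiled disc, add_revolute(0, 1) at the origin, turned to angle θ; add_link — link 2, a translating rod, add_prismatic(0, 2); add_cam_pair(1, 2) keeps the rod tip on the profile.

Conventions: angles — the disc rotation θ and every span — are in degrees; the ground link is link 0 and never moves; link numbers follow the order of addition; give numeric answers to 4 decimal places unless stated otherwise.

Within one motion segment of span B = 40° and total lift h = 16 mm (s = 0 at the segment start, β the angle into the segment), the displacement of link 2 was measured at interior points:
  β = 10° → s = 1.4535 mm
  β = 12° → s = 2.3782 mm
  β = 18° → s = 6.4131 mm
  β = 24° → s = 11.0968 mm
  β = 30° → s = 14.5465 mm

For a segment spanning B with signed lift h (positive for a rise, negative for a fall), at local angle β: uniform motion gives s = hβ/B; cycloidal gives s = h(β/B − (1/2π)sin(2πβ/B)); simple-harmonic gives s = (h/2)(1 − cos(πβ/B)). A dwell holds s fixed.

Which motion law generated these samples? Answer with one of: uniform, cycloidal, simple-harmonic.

candidates at β/B = r: uniform s = h·r (linear in β); cycloidal s = h·(r − sin(2πr)/(2π)); simple-harmonic s = (h/2)(1 − cos(πr))
β=10°: printed 1.4535 | uniform 4.0000, cycloidal 1.4535, simple-harmonic 2.3431
β=12°: printed 2.3782 | uniform 4.8000, cycloidal 2.3782, simple-harmonic 3.2977
β=18°: printed 6.4131 | uniform 7.2000, cycloidal 6.4131, simple-harmonic 6.7485
β=24°: printed 11.0968 | uniform 9.6000, cycloidal 11.0968, simple-harmonic 10.4721
β=30°: printed 14.5465 | uniform 12.0000, cycloidal 14.5465, simple-harmonic 13.6569
only one law matches every sample → cycloidal

cycloidal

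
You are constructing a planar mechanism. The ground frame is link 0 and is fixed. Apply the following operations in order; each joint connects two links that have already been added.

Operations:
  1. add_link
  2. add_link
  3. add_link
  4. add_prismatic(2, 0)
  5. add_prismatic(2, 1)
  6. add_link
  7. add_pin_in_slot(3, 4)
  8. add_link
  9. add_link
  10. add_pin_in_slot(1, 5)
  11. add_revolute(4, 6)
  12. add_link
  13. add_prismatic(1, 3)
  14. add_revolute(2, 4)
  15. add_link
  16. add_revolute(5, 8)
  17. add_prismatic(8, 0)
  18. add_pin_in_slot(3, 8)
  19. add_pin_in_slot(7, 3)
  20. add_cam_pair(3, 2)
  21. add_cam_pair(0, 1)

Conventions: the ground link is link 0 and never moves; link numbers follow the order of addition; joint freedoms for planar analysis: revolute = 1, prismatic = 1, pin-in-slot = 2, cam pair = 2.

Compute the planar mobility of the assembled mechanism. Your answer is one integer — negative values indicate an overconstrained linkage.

link 0 = ground. State L|J1|J2 = 1|0|0
+link1  2|0|0
+link2  3|0|0
+link3  4|0|0
P(2,0) f=1→J1  4|1|0
P(2,1) f=1→J1  4|2|0
+link4  5|2|0
PS(3,4) f=2→J2  5|2|1
+link5  6|2|1
+link6  7|2|1
PS(1,5) f=2→J2  7|2|2
R(4,6) f=1→J1  7|3|2
+link7  8|3|2
P(1,3) f=1→J1  8|4|2
R(2,4) f=1→J1  8|5|2
+link8  9|5|2
R(5,8) f=1→J1  9|6|2
P(8,0) f=1→J1  9|7|2
PS(3,8) f=2→J2  9|7|3
PS(7,3) f=2→J2  9|7|4
C(3,2) f=2→J2  9|7|5
C(0,1) f=2→J2  9|7|6
M = 3(9−1)−2·7−6 = 24−14−6 = 4

M = 4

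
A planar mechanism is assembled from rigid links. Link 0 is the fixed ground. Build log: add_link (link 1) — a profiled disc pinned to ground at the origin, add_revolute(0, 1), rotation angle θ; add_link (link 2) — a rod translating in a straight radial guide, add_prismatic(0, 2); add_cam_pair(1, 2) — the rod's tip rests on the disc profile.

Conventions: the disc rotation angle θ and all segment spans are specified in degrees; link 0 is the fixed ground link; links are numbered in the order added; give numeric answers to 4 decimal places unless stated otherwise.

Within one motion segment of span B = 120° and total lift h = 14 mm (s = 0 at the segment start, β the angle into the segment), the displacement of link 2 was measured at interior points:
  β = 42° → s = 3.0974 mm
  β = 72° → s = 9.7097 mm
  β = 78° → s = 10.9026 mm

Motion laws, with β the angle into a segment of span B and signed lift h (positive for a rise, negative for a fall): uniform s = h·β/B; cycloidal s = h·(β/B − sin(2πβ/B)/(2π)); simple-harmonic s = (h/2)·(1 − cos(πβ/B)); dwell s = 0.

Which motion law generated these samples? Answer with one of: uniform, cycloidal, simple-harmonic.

candidates at β/B = r: uniform s = h·r (linear in β); cycloidal s = h·(r − sin(2πr)/(2π)); simple-harmonic s = (h/2)(1 − cos(πr))
β=42°: printed 3.0974 | uniform 4.9000, cycloidal 3.0974, simple-harmonic 3.8221
β=72°: printed 9.7097 | uniform 8.4000, cycloidal 9.7097, simple-harmonic 9.1631
β=78°: printed 10.9026 | uniform 9.1000, cycloidal 10.9026, simple-harmonic 10.1779
only one law matches every sample → cycloidal

cycloidal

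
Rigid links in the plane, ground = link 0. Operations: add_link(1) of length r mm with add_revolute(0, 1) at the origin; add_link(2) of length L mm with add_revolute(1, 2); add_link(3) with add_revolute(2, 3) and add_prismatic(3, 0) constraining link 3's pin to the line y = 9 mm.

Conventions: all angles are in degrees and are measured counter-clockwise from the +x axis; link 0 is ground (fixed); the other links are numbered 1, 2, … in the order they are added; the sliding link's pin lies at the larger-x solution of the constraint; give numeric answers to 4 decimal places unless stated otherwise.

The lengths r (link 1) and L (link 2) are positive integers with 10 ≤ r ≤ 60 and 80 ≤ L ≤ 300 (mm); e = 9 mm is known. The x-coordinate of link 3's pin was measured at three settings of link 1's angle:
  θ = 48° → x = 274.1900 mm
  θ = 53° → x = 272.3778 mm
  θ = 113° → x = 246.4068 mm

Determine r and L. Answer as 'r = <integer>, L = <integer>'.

constraint per measurement: (x − r cos θ)² + (r sin θ − e)² = L²
subtracting the θ₁ and θ₂ equations cancels the r² and L² terms:
r = (x₁² − x₂²) / (2[(x₁cos θ₁ + e sin θ₁) − (x₂cos θ₂ + e sin θ₂)]) = 25.9992 → r = 26
L² = (x₁ − r cos θ₁)² + (r sin θ₁ − e)² = 66048.9804 → L = 257.0000 → L = 257
check at θ₃=113°: x = 246.4068 (printed 246.4068) ✓

r = 26, L = 257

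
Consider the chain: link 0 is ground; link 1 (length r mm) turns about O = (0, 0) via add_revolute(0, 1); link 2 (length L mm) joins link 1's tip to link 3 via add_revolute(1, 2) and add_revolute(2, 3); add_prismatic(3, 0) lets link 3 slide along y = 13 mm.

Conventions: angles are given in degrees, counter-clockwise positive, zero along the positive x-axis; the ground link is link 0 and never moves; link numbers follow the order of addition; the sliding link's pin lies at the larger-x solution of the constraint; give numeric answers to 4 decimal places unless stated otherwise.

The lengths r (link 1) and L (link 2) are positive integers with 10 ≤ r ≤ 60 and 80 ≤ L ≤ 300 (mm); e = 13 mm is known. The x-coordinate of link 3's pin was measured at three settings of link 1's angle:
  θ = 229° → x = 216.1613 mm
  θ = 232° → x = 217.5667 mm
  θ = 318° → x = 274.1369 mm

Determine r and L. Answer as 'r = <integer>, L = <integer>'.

constraint per measurement: (x − r cos θ)² + (r sin θ − e)² = L²
subtracting the θ₁ and θ₂ equations cancels the r² and L² terms:
r = (x₁² − x₂²) / (2[(x₁cos θ₁ + e sin θ₁) − (x₂cos θ₂ + e sin θ₂)]) = 40.9970 → r = 41
L² = (x₁ − r cos θ₁)² + (r sin θ₁ − e)² = 61009.0230 → L = 247.0000 → L = 247
check at θ₃=318°: x = 274.1369 (printed 274.1369) ✓

r = 41, L = 247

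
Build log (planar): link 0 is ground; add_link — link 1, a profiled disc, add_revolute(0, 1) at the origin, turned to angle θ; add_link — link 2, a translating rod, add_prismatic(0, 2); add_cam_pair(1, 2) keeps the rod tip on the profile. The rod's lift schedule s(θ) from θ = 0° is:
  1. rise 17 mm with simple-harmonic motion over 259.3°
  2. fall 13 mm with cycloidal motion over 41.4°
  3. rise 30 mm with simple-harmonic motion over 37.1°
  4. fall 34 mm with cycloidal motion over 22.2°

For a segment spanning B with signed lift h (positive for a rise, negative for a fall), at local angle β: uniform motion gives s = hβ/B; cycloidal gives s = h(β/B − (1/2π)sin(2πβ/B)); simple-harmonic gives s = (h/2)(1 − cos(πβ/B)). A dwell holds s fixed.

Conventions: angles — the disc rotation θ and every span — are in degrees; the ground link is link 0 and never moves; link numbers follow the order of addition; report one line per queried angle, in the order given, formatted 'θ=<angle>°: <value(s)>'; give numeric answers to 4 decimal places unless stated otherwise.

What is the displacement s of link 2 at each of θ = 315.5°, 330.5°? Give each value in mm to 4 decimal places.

seg 1 [0°–259.3°] simple-harmonic, h=17: full span → s += 17 → s = 17.0000
seg 2 [259.3°–300.7°] cycloidal, h=-13: full span → s += -13 → s = 4.0000
seg 3 [300.7°–337.8°] simple-harmonic, h=30: θ=315.5° here. β=14.8, B=37.1. 30/2·(1 − cos(π·0.3989)) = 10.3165 → s = 14.3165
seg 3 [300.7°–337.8°] simple-harmonic, h=30: θ=330.5° here. β=29.8, B=37.1. 30/2·(1 − cos(π·0.8032)) = 27.2242 → s = 31.2242

θ=315.5°: 14.3165
θ=330.5°: 31.2242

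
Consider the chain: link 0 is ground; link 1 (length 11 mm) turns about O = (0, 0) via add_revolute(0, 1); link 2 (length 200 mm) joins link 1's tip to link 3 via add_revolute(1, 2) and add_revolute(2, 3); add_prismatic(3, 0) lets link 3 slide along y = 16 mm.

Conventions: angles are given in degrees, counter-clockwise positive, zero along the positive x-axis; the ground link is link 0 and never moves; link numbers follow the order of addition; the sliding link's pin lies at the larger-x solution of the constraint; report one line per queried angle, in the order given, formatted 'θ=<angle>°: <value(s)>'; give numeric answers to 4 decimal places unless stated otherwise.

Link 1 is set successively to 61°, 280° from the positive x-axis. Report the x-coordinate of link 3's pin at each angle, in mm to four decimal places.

geometry: r = 11 mm, L = 200 mm, e = 16 mm
θ=61°: crank pin P = (r cos θ, r sin θ) = (5.332906, 9.620817)
θ=61°: h = r sin θ − e = 9.620817 − 16 = -6.379183
θ=61°: x = r cos θ + √(L² − h²) = 5.332906 + 199.898239 = 205.231145
θ=280°: crank pin P = (r cos θ, r sin θ) = (1.910130, -10.832885)
θ=280°: h = r sin θ − e = -10.832885 − 16 = -26.832885
θ=280°: x = r cos θ + √(L² − h²) = 1.910130 + 198.191817 = 200.101947

θ=61°: 205.2311
θ=280°: 200.1019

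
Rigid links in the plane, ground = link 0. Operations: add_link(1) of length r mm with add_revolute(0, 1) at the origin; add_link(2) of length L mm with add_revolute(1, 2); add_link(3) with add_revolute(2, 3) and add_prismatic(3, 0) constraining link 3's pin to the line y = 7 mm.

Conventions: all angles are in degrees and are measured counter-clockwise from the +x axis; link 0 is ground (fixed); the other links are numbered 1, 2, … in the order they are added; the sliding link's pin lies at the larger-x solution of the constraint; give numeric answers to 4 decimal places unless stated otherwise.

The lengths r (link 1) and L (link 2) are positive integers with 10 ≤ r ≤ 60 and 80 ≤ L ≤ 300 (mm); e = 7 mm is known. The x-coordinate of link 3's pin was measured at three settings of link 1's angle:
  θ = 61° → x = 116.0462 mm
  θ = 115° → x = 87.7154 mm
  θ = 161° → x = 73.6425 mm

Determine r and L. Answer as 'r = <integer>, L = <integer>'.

constraint per measurement: (x − r cos θ)² + (r sin θ − e)² = L²
subtracting the θ₁ and θ₂ equations cancels the r² and L² terms:
r = (x₁² − x₂²) / (2[(x₁cos θ₁ + e sin θ₁) − (x₂cos θ₂ + e sin θ₂)]) = 31.0000 → r = 31
L² = (x₁ − r cos θ₁)² + (r sin θ₁ − e)² = 10608.9961 → L = 103.0000 → L = 103
check at θ₃=161°: x = 73.6425 (printed 73.6425) ✓

r = 31, L = 103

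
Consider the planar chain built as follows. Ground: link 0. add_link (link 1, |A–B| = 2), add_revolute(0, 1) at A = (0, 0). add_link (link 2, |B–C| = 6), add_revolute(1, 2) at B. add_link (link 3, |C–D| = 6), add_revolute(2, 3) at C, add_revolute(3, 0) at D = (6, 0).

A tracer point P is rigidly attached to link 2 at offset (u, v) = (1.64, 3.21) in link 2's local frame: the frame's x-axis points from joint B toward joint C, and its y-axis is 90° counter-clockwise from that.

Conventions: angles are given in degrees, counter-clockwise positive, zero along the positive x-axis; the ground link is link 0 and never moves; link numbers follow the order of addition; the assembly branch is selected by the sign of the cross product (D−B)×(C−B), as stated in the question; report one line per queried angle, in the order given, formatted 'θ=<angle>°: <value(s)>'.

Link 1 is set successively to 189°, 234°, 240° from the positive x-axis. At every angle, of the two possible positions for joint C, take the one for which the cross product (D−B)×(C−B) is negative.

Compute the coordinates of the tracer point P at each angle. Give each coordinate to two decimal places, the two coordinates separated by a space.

A=(0,0), D=(6.00,0)
θ=189°: B = A + 2.00·(cos189°, sin189°) = (-1.9754, -0.3129)
θ=189°: |BD| = 7.9815
θ=189°: circle(B,6.00) ∩ circle(D,6.00): a=3.9908, h=4.4804
θ=189°:   candidates: C₊=(1.8367,4.3205) cross=35.760; C₋=(2.1879,-4.6334) cross=-35.760
θ=189°:   branch - wants cross < 0 → take C=(2.1879,-4.6334) (cross=-35.760)
θ=189°: ex = (C−B)/|BC| = (0.6939,-0.7201); ey = (0.7201,0.6939)
θ=189°: P = B + 1.64·ex + 3.21·ey = (1.4741,0.7336)
θ=234°: B = A + 2.00·(cos234°, sin234°) = (-1.1756, -1.6180)
θ=234°: |BD| = 7.3557
θ=234°: circle(B,6.00) ∩ circle(D,6.00): a=3.6779, h=4.7406
θ=234°:   candidates: C₊=(1.3694,3.8155) cross=34.871; C₋=(3.4550,-5.4335) cross=-34.871
θ=234°:   branch - wants cross < 0 → take C=(3.4550,-5.4335) (cross=-34.871)
θ=234°: ex = (C−B)/|BC| = (0.7718,-0.6359); ey = (0.6359,0.7718)
θ=234°: P = B + 1.64·ex + 3.21·ey = (2.1314,-0.1836)
θ=240°: B = A + 2.00·(cos240°, sin240°) = (-1.0000, -1.7321)
θ=240°: |BD| = 7.2111
θ=240°: circle(B,6.00) ∩ circle(D,6.00): a=3.6056, h=4.7958
θ=240°:   candidates: C₊=(1.3481,3.7894) cross=34.583; C₋=(3.6519,-5.5215) cross=-34.583
θ=240°:   branch - wants cross < 0 → take C=(3.6519,-5.5215) (cross=-34.583)
θ=240°: ex = (C−B)/|BC| = (0.7753,-0.6316); ey = (0.6316,0.7753)
θ=240°: P = B + 1.64·ex + 3.21·ey = (2.2989,-0.2790)

θ=189°: 1.47 0.73
θ=234°: 2.13 -0.18
θ=240°: 2.30 -0.28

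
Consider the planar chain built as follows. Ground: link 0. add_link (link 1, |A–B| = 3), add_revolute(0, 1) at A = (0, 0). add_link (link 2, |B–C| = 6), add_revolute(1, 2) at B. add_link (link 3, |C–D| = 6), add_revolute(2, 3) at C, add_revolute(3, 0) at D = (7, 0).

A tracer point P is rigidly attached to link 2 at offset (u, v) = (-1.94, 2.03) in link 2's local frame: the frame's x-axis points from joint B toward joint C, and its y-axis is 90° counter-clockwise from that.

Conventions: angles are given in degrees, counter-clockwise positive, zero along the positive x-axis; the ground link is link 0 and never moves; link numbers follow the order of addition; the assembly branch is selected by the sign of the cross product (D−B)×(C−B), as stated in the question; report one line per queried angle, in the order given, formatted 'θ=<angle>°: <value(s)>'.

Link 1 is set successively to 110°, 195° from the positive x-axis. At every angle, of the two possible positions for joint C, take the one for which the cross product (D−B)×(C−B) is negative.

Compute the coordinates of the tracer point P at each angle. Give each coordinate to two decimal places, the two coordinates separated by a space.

A=(0,0), D=(7.00,0)
θ=110°: B = A + 3.00·(cos110°, sin110°) = (-1.0261, 2.8191)
θ=110°: |BD| = 8.5068
θ=110°: circle(B,6.00) ∩ circle(D,6.00): a=4.2534, h=4.2319
θ=110°:   candidates: C₊=(4.3894,5.4023) cross=36.000; C₋=(1.5846,-2.5832) cross=-36.000
θ=110°:   branch - wants cross < 0 → take C=(1.5846,-2.5832) (cross=-36.000)
θ=110°: ex = (C−B)/|BC| = (0.4351,-0.9004); ey = (0.9004,0.4351)
θ=110°: P = B + -1.94·ex + 2.03·ey = (-0.0424,5.4491)
θ=195°: B = A + 3.00·(cos195°, sin195°) = (-2.8978, -0.7765)
θ=195°: |BD| = 9.9282
θ=195°: circle(B,6.00) ∩ circle(D,6.00): a=4.9641, h=3.3701
θ=195°:   candidates: C₊=(1.7875,2.9716) cross=33.459; C₋=(2.3147,-3.7480) cross=-33.459
θ=195°:   branch - wants cross < 0 → take C=(2.3147,-3.7480) (cross=-33.459)
θ=195°: ex = (C−B)/|BC| = (0.8687,-0.4953); ey = (0.4953,0.8687)
θ=195°: P = B + -1.94·ex + 2.03·ey = (-3.5778,1.9479)

θ=110°: -0.04 5.45
θ=195°: -3.58 1.95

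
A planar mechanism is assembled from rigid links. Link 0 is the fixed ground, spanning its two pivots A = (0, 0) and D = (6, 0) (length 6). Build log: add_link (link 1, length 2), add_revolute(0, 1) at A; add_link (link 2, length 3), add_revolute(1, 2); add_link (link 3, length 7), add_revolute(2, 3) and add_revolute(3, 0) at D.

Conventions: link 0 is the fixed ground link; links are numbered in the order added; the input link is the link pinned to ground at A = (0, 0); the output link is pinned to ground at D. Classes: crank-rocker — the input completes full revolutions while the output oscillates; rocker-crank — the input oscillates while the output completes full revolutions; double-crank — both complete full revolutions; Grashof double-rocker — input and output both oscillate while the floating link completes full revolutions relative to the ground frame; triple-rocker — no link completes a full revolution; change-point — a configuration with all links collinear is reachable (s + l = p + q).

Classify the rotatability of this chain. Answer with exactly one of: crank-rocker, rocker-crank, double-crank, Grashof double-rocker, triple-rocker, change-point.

lengths: ground=6, input=2, coupler=3, output=7
sorted: s=2 (shortest), l=7 (longest), p+q=9
s + l = 9 vs p + q = 9
s + l = p + q → change-point (collinear configuration reachable)

change-point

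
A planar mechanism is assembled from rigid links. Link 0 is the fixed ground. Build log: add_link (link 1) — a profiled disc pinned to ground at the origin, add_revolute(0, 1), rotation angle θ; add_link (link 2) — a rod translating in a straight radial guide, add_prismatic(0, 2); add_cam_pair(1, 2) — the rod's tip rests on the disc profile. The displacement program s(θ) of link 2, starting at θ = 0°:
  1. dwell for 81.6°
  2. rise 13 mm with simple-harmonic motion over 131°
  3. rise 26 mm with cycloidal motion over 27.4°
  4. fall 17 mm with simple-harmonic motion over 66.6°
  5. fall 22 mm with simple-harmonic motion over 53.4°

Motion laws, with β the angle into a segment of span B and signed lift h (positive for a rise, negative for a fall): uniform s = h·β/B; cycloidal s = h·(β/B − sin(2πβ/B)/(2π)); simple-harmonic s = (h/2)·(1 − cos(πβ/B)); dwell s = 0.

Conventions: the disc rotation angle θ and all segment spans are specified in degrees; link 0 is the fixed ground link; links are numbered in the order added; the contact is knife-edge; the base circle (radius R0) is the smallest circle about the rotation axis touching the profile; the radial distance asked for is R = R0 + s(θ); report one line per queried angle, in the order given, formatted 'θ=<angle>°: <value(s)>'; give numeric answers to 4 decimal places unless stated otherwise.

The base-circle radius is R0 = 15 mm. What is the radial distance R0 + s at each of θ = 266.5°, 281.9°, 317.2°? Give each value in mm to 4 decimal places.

seg 1 [0°–81.6°] dwell: s stays 0.0000
seg 2 [81.6°–212.6°] simple-harmonic, h=13: full span → s += 13 → s = 13.0000
seg 3 [212.6°–240°] cycloidal, h=26: full span → s += 26 → s = 39.0000
seg 4 [240°–306.6°] simple-harmonic, h=-17: θ=266.5° here. β=26.5, B=66.6. -17/2·(1 − cos(π·0.3979)) = -5.8200 → s = 33.1800
seg 4 [240°–306.6°] simple-harmonic, h=-17: θ=281.9° here. β=41.9, B=66.6. -17/2·(1 − cos(π·0.6291)) = -11.8544 → s = 27.1456
seg 4 [240°–306.6°] simple-harmonic, h=-17: full span → s += -17 → s = 22.0000
seg 5 [306.6°–360°] simple-harmonic, h=-22: θ=317.2° here. β=10.6, B=53.4. -22/2·(1 − cos(π·0.1985)) = -2.0705 → s = 19.9295
θ=266.5°: R = R0 + s = 15 + 33.1800 = 48.1800
θ=281.9°: R = R0 + s = 15 + 27.1456 = 42.1456
θ=317.2°: R = R0 + s = 15 + 19.9295 = 34.9295

θ=266.5°: 48.1800
θ=281.9°: 42.1456
θ=317.2°: 34.9295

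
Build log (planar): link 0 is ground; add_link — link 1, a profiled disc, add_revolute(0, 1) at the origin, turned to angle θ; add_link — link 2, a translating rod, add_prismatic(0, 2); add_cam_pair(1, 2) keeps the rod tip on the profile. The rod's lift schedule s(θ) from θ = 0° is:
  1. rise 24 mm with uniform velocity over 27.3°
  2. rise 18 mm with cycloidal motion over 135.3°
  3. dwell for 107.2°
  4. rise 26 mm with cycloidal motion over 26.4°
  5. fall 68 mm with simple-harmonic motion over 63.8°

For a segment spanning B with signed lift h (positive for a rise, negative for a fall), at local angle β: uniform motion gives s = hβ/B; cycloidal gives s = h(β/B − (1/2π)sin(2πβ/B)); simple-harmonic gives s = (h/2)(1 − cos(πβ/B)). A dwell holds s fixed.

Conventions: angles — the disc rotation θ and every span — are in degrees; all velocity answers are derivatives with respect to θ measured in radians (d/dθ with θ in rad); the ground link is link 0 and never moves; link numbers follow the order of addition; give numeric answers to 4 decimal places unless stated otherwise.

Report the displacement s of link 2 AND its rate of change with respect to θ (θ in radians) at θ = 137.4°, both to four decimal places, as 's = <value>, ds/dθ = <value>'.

seg 1 [0°–27.3°] uniform, h=24: full span → s += 24 → s = 24.0000
seg 2 [27.3°–162.6°] cycloidal, h=18: θ=137.4° here. β=110.1, B=135.3. 18·(0.8137 − sin(2π·0.8137)/(2π)) = 17.2855 → s = 41.2855
velocity in seg [27.3°–162.6°] (cycloidal), θ in radians: β = 110.1° = 1.9216 rad, B = 135.3° = 2.3614 rad; ds/dθ = (h/B)(1 − cos(2πβ/B)) = (18/2.3614)(1 − cos(2π·0.8137)) = 4.650397 mm/rad

s = 41.2855, ds/dθ = 4.6504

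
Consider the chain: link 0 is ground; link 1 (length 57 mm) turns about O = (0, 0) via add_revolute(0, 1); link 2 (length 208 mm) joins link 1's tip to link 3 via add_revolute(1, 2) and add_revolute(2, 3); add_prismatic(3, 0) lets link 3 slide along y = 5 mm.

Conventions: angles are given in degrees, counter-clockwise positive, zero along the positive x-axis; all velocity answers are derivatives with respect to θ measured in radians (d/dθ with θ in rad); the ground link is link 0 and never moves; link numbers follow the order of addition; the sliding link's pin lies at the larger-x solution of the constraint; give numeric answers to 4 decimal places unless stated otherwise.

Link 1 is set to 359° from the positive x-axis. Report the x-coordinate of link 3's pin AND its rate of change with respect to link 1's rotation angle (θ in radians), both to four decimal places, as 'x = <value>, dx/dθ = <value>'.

geometry: r = 57 mm, L = 208 mm, e = 5 mm
crank pin P = (r cos θ, r sin θ) = (56.991319, -0.994787)
h = r sin θ − e = -0.994787 − 5 = -5.994787
x = r cos θ + √(L² − h²) = 56.991319 + 207.913594 = 264.904913
dx/dθ = −r sin θ − h·r cos θ/√(L² − h²) (θ in radians; h = -5.994787) = 2.638022

x = 264.9049, dx/dθ = 2.6380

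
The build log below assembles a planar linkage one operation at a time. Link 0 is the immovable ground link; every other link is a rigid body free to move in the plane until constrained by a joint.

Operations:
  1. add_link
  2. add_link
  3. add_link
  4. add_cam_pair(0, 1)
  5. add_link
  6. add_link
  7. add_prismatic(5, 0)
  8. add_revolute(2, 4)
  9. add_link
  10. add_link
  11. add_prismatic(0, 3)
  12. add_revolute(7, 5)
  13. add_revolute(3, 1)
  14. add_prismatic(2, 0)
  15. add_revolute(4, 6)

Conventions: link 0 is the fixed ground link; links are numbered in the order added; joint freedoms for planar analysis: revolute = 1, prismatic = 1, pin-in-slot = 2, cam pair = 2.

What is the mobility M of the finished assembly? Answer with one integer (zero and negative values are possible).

link 0 = ground. State L|J1|J2 = 1|0|0
+link1  2|0|0
+link2  3|0|0
+link3  4|0|0
C(0,1) f=2→J2  4|0|1
+link4  5|0|1
+link5  6|0|1
P(5,0) f=1→J1  6|1|1
R(2,4) f=1→J1  6|2|1
+link6  7|2|1
+link7  8|2|1
P(0,3) f=1→J1  8|3|1
R(7,5) f=1→J1  8|4|1
R(3,1) f=1→J1  8|5|1
P(2,0) f=1→J1  8|6|1
R(4,6) f=1→J1  8|7|1
M = 3(8−1)−2·7−1 = 21−14−1 = 6

M = 6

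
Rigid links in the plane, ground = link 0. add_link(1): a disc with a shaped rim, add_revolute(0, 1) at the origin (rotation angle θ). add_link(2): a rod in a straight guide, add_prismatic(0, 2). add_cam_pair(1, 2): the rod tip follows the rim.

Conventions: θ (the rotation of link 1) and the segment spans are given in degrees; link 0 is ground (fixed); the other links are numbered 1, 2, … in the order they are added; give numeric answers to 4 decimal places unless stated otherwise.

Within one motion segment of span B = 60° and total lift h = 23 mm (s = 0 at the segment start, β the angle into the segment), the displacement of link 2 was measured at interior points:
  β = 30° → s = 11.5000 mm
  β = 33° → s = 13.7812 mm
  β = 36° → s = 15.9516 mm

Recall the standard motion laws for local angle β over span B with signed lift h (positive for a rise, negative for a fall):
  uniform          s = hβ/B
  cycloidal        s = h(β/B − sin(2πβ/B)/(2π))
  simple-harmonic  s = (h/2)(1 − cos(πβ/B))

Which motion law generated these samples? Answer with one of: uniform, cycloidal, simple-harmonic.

candidates at β/B = r: uniform s = h·r (linear in β); cycloidal s = h·(r − sin(2πr)/(2π)); simple-harmonic s = (h/2)(1 − cos(πr))
β=30°: printed 11.5000 | uniform 11.5000, cycloidal 11.5000, simple-harmonic 11.5000
β=33°: printed 13.7812 | uniform 12.6500, cycloidal 13.7812, simple-harmonic 13.2990
β=36°: printed 15.9516 | uniform 13.8000, cycloidal 15.9516, simple-harmonic 15.0537
only one law matches every sample → cycloidal

cycloidal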